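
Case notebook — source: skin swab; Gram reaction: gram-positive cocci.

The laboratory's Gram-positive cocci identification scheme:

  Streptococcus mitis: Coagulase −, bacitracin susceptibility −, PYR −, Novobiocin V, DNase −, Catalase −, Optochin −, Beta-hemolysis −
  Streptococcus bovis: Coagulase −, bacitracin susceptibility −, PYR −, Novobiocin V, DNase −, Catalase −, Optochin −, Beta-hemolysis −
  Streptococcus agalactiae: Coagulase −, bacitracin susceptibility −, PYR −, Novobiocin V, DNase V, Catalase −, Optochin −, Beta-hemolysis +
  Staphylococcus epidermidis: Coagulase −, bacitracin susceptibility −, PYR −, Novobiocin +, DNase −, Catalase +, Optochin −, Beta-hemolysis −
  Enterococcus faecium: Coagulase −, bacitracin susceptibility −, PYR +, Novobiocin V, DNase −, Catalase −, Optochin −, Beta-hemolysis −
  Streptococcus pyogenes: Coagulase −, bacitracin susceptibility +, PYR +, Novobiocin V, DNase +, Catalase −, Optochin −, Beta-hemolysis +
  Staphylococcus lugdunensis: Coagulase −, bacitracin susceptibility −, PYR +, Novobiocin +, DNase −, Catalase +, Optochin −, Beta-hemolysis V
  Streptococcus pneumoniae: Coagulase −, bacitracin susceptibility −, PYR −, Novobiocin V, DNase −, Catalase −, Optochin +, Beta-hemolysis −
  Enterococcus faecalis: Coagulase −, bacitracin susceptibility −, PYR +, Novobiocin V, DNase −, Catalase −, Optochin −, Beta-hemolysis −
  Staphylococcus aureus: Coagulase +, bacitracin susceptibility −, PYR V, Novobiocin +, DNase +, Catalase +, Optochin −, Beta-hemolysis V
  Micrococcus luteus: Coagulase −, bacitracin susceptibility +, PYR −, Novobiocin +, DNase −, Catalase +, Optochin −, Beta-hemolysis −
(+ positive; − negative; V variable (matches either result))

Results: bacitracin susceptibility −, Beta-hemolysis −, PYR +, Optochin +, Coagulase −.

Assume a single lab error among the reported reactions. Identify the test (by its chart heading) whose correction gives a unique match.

As reported, no row in the chart matches all 5 reactions.
Reversing bacitracin susceptibility → still no organism matches.
Reversing Coagulase → still no organism matches.
Reversing Beta-hemolysis → still no organism matches.
Reversing Optochin → 3 organisms match (not unique).
Reversing PYR (to −) → unique match: Streptococcus pneumoniae.

PYR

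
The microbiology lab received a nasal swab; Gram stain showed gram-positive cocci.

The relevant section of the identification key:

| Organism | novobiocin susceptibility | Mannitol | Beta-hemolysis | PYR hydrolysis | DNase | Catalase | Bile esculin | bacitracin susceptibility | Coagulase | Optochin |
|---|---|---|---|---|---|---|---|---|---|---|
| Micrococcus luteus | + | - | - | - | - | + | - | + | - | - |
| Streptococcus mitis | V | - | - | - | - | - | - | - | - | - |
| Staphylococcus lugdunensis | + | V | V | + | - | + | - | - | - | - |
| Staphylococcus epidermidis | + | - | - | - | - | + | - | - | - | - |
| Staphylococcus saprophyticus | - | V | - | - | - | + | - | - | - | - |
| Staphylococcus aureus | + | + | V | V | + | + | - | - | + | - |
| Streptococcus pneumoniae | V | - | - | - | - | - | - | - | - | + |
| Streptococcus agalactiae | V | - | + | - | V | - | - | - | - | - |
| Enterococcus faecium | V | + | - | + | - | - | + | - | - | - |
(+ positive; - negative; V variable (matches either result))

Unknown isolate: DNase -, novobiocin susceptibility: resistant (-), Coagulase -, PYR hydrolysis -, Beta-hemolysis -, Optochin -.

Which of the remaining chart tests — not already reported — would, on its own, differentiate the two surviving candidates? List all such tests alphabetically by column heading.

Catalase

novobiocin susceptibility -: excludes Micrococcus luteus, Staphylococcus lugdunensis, Staphylococcus epidermidis, Staphylococcus aureus — 5 left.
Optochin -: excludes Streptococcus pneumoniae — 4 left.
Coagulase -: all 4 remaining candidates are consistent.
PYR hydrolysis -: excludes Enterococcus faecium — 3 left.
DNase -: all 3 remaining candidates are consistent.
Beta-hemolysis -: excludes Streptococcus agalactiae — 2 left.
Two candidates remain: Staphylococcus saprophyticus and Streptococcus mitis.
  Mannitol: V vs - — variable for at least one, does not separate.
  Catalase: Staphylococcus saprophyticus +, Streptococcus mitis - — discriminates.
  Bile esculin: - vs - — same for both, does not separate.
  bacitracin susceptibility: - vs - — same for both, does not separate.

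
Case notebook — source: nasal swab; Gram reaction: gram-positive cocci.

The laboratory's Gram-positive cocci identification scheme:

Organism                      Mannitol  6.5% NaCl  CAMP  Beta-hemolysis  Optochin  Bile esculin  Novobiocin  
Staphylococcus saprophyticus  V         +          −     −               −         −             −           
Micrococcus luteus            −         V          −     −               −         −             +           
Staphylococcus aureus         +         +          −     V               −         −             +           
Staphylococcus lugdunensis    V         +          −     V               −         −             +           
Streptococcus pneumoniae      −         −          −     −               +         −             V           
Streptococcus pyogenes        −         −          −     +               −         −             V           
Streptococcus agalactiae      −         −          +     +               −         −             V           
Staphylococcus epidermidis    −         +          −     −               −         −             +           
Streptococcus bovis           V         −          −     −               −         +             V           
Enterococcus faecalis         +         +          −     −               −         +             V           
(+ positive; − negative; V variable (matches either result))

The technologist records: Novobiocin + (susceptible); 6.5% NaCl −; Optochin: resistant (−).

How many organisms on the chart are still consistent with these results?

4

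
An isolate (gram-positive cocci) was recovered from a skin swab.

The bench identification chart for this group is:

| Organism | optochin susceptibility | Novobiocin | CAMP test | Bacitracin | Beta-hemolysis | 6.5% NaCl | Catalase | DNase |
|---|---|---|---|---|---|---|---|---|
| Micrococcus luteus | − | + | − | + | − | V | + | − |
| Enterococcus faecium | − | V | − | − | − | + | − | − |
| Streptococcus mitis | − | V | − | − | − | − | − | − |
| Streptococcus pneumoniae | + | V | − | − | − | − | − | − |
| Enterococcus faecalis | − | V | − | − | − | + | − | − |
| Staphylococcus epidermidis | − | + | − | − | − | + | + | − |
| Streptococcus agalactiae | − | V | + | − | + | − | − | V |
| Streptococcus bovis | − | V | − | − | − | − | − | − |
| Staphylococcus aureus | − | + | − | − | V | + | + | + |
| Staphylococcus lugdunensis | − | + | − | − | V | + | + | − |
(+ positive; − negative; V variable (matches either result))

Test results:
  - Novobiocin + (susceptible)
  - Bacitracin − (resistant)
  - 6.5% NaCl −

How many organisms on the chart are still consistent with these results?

Bacitracin −: excludes Micrococcus luteus — 9 left.
6.5% NaCl −: excludes 5 organisms — 4 left.
Novobiocin +: all 4 remaining candidates are consistent.
Still consistent: Streptococcus agalactiae, Streptococcus bovis, Streptococcus mitis, Streptococcus pneumoniae.

4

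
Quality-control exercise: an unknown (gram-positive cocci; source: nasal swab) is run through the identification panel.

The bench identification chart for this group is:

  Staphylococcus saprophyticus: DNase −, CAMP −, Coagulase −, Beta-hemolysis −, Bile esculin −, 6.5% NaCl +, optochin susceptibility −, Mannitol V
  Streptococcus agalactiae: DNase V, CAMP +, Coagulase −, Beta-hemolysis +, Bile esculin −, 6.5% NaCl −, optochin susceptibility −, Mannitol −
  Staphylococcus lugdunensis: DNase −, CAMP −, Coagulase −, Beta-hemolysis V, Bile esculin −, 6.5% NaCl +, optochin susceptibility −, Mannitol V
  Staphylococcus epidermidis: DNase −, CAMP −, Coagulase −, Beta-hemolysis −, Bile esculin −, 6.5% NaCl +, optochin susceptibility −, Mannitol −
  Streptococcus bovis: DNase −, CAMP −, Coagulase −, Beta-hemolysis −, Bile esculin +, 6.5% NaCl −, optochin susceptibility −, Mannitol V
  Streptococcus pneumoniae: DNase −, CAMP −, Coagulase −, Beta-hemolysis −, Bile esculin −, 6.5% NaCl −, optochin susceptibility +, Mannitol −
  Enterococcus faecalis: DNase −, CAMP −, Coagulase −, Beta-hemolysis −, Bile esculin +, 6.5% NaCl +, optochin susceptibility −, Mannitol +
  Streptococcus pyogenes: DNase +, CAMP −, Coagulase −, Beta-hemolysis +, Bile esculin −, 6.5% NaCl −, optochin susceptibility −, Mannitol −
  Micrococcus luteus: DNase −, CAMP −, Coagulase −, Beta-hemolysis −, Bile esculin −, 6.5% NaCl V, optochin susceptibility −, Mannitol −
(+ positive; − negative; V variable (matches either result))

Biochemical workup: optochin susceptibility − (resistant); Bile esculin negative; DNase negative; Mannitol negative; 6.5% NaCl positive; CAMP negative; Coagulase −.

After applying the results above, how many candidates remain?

optochin susceptibility −: excludes Streptococcus pneumoniae — 8 left.
Mannitol −: excludes Enterococcus faecalis — 7 left.
Bile esculin −: excludes Streptococcus bovis — 6 left.
6.5% NaCl +: excludes Streptococcus agalactiae, Streptococcus pyogenes — 4 left.
DNase −: all 4 remaining candidates are consistent.
CAMP −: all 4 remaining candidates are consistent.
Coagulase −: all 4 remaining candidates are consistent.
Still consistent: Micrococcus luteus, Staphylococcus epidermidis, Staphylococcus lugdunensis, Staphylococcus saprophyticus.

4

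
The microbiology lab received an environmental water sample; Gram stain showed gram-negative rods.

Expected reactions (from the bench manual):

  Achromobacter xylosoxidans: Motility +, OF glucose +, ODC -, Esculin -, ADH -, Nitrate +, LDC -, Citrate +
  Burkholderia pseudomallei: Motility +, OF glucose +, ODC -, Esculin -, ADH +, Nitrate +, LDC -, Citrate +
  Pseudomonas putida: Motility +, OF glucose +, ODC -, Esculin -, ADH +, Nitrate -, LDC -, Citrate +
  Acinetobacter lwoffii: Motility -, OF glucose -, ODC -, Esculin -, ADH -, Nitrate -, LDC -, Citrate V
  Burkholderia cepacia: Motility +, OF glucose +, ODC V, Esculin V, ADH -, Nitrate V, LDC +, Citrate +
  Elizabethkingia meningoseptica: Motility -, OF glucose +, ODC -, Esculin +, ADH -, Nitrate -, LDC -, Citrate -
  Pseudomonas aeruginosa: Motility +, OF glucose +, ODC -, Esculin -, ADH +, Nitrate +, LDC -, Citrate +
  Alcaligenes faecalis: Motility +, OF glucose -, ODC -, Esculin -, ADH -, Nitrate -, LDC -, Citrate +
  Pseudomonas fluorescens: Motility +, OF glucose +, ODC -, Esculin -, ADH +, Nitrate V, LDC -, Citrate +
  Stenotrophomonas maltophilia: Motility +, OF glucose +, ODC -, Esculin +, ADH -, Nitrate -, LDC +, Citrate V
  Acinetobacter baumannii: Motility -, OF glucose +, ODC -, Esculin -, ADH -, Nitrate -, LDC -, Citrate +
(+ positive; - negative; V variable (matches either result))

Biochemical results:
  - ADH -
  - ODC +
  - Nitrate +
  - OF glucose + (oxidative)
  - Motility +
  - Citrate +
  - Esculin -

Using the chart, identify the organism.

Burkholderia cepacia

Citrate +: excludes Elizabethkingia meningoseptica — 10 left.
Motility +: excludes Acinetobacter lwoffii, Acinetobacter baumannii — 8 left.
ODC +: excludes 7 organisms — 1 left.
Esculin -: the one remaining candidate is consistent.
ADH -: the one remaining candidate is consistent.
Nitrate +: the one remaining candidate is consistent.
OF glucose +: the one remaining candidate is consistent.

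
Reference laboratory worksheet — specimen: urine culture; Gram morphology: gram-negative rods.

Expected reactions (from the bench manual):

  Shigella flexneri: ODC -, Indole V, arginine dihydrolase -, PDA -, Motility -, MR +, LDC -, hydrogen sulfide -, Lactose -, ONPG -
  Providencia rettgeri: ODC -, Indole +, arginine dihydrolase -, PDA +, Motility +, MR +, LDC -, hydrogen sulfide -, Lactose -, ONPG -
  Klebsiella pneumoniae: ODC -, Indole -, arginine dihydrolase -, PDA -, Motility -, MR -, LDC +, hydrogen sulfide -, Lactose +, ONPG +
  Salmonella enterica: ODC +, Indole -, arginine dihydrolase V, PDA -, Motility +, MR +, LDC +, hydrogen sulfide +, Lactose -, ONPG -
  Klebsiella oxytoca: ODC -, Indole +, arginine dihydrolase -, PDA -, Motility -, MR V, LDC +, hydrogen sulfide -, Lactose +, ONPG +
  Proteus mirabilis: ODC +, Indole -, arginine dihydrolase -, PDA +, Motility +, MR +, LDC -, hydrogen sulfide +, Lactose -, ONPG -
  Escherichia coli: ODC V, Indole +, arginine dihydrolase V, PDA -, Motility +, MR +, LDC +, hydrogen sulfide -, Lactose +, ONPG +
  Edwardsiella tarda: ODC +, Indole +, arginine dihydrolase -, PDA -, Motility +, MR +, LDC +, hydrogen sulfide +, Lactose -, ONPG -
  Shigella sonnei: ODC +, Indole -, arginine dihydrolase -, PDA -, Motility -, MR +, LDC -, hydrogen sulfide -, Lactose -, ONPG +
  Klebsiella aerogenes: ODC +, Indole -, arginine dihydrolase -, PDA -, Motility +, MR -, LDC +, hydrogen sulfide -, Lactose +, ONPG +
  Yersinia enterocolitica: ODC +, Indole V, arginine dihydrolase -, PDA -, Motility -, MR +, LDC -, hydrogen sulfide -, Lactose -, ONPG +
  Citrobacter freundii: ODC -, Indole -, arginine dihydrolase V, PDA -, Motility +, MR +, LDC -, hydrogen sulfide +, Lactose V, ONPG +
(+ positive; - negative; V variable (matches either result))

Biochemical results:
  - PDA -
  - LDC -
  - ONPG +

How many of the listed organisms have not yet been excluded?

LDC -: excludes 6 organisms — 6 left.
ONPG +: excludes Shigella flexneri, Providencia rettgeri, Proteus mirabilis — 3 left.
PDA -: all 3 remaining candidates are consistent.
Still consistent: Citrobacter freundii, Shigella sonnei, Yersinia enterocolitica.

3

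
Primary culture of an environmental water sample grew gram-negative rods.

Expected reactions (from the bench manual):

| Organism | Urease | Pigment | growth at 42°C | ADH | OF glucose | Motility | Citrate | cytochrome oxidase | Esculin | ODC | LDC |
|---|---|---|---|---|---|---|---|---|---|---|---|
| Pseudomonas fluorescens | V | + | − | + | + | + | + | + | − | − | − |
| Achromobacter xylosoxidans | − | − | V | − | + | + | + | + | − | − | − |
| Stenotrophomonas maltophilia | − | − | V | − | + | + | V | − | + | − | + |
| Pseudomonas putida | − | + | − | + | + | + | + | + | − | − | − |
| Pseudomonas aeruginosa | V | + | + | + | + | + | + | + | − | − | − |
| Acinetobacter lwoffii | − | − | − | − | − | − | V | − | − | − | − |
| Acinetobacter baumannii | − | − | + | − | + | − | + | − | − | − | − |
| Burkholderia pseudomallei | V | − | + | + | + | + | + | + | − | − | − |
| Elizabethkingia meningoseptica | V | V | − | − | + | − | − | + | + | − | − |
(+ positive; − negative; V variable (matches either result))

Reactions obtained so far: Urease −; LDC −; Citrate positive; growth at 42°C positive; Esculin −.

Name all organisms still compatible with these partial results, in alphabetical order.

Urease −: all 9 remaining candidates are consistent.
Esculin −: excludes Stenotrophomonas maltophilia, Elizabethkingia meningoseptica — 7 left.
LDC −: all 7 remaining candidates are consistent.
Citrate +: all 7 remaining candidates are consistent.
growth at 42°C +: excludes Pseudomonas fluorescens, Pseudomonas putida, Acinetobacter lwoffii — 4 left.

Achromobacter xylosoxidans, Acinetobacter baumannii, Burkholderia pseudomallei, Pseudomonas aeruginosa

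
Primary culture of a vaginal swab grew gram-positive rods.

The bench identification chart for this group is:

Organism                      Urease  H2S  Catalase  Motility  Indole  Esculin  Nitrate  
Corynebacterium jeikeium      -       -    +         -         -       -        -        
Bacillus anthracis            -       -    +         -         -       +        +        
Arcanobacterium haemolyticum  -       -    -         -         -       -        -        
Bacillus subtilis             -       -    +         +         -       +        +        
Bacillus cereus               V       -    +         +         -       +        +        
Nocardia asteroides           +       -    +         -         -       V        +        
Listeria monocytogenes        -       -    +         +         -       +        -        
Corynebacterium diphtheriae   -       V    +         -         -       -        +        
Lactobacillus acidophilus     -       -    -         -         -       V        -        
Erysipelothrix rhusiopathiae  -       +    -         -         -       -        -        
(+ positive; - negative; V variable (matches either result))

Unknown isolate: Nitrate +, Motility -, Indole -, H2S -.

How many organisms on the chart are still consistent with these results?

Indole -: all 10 remaining candidates are consistent.
H2S -: excludes Erysipelothrix rhusiopathiae — 9 left.
Motility -: excludes Bacillus subtilis, Bacillus cereus, Listeria monocytogenes — 6 left.
Nitrate +: excludes Corynebacterium jeikeium, Arcanobacterium haemolyticum, Lactobacillus acidophilus — 3 left.
Still consistent: Bacillus anthracis, Corynebacterium diphtheriae, Nocardia asteroides.

3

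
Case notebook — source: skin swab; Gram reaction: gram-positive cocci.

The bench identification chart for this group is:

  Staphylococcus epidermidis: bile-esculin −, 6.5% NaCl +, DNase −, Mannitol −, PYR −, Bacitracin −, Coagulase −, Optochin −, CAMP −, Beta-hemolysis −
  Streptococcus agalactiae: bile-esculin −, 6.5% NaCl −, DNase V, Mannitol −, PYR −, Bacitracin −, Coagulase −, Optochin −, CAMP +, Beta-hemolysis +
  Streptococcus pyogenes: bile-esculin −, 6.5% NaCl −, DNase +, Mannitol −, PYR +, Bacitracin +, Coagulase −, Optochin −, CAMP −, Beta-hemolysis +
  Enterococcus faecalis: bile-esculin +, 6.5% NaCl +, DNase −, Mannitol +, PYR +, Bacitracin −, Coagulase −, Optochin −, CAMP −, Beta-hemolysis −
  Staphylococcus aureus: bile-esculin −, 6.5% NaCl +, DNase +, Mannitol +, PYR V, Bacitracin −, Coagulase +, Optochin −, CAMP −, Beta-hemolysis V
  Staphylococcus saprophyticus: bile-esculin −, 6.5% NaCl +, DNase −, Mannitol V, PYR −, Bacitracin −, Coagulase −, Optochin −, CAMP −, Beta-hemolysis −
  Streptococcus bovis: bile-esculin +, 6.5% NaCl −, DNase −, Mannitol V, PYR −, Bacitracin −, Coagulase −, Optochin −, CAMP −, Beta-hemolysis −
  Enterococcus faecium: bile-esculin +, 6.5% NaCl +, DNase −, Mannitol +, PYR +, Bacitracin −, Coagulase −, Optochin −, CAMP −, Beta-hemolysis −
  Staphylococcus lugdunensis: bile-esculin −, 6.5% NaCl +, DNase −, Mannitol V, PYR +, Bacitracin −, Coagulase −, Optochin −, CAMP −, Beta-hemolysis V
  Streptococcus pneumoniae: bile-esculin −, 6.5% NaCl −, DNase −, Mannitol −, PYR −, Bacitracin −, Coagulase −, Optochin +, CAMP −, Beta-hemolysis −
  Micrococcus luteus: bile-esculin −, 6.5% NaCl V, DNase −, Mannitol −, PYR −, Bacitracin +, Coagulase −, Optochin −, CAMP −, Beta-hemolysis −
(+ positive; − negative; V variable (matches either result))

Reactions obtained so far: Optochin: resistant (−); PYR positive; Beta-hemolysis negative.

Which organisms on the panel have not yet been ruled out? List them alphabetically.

Enterococcus faecalis, Enterococcus faecium, Staphylococcus aureus, Staphylococcus lugdunensis

Beta-hemolysis −: excludes Streptococcus agalactiae, Streptococcus pyogenes — 9 left.
PYR +: excludes 5 organisms — 4 left.
Optochin −: all 4 remaining candidates are consistent.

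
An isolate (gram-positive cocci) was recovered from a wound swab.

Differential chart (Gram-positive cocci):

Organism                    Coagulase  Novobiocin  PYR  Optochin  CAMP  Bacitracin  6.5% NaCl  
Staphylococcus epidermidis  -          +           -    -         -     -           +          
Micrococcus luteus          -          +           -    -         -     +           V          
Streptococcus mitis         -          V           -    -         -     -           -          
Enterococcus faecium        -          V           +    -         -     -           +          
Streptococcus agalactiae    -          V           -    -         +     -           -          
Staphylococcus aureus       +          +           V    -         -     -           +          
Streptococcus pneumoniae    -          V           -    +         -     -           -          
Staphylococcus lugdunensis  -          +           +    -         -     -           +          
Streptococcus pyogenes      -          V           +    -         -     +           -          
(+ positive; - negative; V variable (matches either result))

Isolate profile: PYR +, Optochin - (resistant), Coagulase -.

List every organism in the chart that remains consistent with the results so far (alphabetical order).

Enterococcus faecium, Staphylococcus lugdunensis, Streptococcus pyogenes

PYR +: excludes 5 organisms — 4 left.
Optochin -: all 4 remaining candidates are consistent.
Coagulase -: excludes Staphylococcus aureus — 3 left.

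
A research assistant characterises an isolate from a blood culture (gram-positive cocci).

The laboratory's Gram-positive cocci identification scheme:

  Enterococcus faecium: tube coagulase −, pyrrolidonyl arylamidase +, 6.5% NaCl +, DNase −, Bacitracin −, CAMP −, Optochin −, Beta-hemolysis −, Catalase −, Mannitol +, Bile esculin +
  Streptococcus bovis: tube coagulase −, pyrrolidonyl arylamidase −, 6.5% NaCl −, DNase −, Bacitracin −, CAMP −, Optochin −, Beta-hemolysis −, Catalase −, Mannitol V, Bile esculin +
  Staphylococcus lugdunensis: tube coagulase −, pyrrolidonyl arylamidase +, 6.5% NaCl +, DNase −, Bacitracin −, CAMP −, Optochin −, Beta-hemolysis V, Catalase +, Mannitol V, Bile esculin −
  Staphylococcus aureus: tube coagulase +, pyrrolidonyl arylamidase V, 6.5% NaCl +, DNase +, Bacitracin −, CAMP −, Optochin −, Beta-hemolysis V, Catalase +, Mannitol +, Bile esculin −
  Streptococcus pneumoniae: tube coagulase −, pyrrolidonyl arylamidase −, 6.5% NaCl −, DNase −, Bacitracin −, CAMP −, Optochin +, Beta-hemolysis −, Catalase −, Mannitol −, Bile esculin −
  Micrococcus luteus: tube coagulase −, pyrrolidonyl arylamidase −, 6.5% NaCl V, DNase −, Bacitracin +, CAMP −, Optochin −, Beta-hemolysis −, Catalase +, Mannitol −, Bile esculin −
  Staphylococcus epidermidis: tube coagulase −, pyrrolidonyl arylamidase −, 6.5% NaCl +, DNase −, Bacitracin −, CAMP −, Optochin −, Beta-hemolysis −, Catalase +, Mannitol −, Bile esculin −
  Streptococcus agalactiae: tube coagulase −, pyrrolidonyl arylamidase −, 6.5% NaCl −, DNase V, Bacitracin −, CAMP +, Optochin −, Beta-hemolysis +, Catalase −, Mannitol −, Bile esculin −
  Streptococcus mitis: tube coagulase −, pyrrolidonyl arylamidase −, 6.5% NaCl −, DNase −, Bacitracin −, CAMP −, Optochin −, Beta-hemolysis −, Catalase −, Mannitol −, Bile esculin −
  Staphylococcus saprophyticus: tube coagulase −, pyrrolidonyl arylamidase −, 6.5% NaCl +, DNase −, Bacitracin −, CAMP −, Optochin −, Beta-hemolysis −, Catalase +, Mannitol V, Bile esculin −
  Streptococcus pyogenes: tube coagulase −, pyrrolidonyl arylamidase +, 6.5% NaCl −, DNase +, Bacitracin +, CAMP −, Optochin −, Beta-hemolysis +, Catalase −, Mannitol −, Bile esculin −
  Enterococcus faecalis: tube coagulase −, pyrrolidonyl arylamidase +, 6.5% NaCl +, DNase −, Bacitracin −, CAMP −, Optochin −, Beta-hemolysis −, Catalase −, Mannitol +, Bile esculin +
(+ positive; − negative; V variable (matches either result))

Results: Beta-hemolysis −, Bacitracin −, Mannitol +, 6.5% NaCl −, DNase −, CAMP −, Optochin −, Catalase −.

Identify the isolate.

Streptococcus bovis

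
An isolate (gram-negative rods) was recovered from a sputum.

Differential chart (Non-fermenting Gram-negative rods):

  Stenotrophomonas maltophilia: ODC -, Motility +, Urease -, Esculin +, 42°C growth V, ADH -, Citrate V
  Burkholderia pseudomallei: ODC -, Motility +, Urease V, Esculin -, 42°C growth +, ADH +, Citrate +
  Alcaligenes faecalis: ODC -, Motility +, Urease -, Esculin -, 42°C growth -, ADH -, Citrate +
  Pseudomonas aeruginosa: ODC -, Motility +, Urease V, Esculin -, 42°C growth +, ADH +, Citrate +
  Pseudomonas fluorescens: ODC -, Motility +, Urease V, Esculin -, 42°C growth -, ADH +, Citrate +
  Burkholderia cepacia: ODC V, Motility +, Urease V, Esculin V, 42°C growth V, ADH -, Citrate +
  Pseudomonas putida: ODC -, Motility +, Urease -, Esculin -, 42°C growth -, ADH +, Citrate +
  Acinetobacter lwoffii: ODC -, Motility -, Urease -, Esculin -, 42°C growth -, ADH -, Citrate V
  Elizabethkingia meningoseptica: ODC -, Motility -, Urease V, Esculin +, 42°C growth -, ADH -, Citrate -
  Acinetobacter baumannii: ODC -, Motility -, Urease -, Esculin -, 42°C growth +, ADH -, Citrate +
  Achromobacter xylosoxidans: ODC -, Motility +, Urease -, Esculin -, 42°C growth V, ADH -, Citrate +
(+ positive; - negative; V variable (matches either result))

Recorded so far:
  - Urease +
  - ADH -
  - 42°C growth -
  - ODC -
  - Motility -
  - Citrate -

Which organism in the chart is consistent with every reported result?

Elizabethkingia meningoseptica

Urease +: excludes 6 organisms — 5 left.
Motility -: excludes Burkholderia pseudomallei, Pseudomonas aeruginosa, Pseudomonas fluorescens, Burkholderia cepacia — 1 left.
42°C growth -: the one remaining candidate is consistent.
ADH -: the one remaining candidate is consistent.
Citrate -: the one remaining candidate is consistent.
ODC -: the one remaining candidate is consistent.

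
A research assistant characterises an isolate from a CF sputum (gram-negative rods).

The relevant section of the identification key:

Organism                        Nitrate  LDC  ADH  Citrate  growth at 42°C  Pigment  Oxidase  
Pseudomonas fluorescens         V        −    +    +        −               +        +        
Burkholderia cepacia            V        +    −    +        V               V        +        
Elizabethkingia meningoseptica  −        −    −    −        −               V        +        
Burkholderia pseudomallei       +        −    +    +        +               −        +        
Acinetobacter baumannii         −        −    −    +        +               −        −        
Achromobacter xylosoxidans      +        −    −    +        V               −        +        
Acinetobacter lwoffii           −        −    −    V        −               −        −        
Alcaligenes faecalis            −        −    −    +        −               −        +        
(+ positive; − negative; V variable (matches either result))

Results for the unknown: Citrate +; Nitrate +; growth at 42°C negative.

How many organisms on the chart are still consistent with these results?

3

Nitrate +: excludes Elizabethkingia meningoseptica, Acinetobacter baumannii, Acinetobacter lwoffii, Alcaligenes faecalis — 4 left.
Citrate +: all 4 remaining candidates are consistent.
growth at 42°C −: excludes Burkholderia pseudomallei — 3 left.
Still consistent: Achromobacter xylosoxidans, Burkholderia cepacia, Pseudomonas fluorescens.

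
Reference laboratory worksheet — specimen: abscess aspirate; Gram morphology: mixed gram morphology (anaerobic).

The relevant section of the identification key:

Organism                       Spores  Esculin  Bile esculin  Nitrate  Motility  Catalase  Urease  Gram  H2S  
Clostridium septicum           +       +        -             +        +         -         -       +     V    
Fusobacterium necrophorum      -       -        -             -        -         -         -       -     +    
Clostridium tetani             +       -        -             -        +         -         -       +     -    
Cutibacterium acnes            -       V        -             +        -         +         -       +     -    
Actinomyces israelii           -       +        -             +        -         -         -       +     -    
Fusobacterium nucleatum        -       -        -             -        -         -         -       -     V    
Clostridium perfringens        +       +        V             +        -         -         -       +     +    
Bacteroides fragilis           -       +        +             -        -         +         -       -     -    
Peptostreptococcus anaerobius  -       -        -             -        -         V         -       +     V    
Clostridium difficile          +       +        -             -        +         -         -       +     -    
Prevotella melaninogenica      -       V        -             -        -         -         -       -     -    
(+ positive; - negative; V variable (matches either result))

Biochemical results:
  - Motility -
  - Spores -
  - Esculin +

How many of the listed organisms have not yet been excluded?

4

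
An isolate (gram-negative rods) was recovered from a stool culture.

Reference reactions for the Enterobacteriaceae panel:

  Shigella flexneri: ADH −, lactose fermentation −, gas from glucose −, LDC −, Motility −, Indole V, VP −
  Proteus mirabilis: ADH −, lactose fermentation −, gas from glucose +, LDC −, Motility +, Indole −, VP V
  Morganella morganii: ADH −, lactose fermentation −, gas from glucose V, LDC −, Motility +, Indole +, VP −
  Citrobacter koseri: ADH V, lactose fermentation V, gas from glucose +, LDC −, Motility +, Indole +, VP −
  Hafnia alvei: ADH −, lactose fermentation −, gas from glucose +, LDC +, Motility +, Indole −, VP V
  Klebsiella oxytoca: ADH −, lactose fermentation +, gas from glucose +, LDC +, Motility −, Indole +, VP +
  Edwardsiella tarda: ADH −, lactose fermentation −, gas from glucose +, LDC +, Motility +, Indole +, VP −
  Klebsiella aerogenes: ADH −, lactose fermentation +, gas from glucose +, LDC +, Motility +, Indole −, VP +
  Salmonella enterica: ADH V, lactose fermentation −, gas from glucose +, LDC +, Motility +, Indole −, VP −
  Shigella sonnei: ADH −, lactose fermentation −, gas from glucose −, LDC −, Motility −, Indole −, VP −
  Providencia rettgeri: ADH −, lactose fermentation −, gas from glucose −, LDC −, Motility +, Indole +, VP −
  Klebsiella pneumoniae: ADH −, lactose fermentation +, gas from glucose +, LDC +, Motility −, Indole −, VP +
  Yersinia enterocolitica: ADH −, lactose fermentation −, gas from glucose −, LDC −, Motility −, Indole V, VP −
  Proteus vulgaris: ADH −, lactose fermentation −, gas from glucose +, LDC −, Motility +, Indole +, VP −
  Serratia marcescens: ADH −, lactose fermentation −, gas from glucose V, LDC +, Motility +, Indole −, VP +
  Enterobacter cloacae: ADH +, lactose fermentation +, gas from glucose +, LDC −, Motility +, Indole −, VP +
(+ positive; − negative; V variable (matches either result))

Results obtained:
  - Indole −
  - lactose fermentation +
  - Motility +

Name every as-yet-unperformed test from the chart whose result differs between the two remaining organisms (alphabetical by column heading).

lactose fermentation +: excludes 11 organisms — 5 left.
Indole −: excludes Citrobacter koseri, Klebsiella oxytoca — 3 left.
Motility +: excludes Klebsiella pneumoniae — 2 left.
Two candidates remain: Enterobacter cloacae and Klebsiella aerogenes.
  ADH: Enterobacter cloacae +, Klebsiella aerogenes − — discriminates.
  gas from glucose: + vs + — same for both, does not separate.
  LDC: Enterobacter cloacae −, Klebsiella aerogenes + — discriminates.
  VP: + vs + — same for both, does not separate.

ADH, LDC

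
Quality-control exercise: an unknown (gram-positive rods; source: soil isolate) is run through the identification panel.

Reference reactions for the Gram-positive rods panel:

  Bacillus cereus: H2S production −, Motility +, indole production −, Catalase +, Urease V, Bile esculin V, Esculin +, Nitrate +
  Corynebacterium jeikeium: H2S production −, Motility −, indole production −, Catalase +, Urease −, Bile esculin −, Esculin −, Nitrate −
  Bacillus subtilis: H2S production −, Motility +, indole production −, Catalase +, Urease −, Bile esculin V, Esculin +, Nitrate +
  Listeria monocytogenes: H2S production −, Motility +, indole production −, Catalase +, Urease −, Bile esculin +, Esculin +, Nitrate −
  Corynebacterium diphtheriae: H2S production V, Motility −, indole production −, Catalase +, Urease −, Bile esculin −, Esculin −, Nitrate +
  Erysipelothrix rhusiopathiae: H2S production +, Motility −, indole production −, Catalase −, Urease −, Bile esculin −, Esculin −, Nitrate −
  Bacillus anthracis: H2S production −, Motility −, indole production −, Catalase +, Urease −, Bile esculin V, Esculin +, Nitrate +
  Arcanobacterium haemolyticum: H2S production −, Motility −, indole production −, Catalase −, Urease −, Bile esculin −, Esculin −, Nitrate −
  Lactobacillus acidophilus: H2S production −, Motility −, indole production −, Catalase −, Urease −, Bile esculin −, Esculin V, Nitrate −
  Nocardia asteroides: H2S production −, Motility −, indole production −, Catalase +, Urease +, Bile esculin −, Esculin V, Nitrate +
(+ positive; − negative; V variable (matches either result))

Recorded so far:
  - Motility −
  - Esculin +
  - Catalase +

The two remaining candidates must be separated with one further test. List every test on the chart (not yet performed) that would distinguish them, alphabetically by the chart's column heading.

Urease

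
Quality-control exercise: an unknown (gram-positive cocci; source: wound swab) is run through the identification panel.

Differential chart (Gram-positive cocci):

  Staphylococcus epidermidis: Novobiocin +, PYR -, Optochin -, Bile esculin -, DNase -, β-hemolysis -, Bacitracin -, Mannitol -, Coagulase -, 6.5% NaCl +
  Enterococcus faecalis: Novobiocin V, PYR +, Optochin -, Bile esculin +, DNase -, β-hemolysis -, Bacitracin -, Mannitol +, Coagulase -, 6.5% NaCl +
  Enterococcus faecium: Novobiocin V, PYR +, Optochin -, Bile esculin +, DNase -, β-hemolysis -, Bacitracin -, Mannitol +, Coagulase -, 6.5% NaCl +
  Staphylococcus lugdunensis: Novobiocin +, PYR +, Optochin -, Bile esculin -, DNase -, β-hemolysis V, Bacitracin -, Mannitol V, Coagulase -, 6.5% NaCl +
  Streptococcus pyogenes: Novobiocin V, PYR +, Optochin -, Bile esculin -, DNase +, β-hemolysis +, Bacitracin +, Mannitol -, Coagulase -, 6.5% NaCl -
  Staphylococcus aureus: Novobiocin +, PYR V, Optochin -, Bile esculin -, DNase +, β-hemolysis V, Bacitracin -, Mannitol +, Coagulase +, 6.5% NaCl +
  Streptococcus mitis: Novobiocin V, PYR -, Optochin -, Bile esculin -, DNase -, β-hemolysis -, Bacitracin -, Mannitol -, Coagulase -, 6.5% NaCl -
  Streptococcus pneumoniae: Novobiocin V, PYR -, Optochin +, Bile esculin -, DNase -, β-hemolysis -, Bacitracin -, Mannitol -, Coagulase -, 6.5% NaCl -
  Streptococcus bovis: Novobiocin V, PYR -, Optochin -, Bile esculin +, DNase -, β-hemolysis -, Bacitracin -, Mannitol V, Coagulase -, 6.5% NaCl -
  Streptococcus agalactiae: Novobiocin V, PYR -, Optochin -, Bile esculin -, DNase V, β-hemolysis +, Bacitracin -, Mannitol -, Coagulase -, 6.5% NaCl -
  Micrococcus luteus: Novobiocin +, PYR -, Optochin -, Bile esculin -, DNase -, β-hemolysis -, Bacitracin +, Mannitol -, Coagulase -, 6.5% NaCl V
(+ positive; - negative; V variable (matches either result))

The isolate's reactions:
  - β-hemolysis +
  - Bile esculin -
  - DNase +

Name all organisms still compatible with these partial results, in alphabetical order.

Staphylococcus aureus, Streptococcus agalactiae, Streptococcus pyogenes

DNase +: excludes 8 organisms — 3 left.
Bile esculin -: all 3 remaining candidates are consistent.
β-hemolysis +: all 3 remaining candidates are consistent.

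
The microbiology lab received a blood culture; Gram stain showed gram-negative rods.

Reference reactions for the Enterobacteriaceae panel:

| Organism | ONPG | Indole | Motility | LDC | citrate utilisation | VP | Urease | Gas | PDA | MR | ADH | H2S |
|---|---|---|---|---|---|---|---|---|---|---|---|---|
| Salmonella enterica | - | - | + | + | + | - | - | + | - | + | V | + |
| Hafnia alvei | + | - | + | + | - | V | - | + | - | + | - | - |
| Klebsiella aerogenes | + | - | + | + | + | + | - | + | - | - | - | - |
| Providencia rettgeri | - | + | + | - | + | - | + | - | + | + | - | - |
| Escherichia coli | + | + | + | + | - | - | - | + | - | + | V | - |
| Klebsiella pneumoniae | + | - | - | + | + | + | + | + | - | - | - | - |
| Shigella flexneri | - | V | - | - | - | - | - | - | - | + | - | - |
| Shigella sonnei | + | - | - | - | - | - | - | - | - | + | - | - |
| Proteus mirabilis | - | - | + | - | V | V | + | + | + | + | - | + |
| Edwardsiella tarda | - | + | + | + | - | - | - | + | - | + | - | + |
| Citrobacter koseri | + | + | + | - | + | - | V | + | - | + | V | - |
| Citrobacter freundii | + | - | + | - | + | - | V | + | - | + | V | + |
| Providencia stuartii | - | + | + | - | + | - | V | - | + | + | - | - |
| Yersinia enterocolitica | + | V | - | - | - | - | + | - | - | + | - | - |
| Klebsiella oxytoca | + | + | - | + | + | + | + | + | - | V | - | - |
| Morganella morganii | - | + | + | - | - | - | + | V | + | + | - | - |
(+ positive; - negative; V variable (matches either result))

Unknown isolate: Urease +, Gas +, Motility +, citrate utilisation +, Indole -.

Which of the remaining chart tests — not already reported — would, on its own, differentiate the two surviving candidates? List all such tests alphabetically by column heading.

ONPG, PDA

Gas +: excludes 5 organisms — 11 left.
Motility +: excludes Klebsiella pneumoniae, Klebsiella oxytoca — 9 left.
citrate utilisation +: excludes Hafnia alvei, Escherichia coli, Edwardsiella tarda, Morganella morganii — 5 left.
Indole -: excludes Citrobacter koseri — 4 left.
Urease +: excludes Salmonella enterica, Klebsiella aerogenes — 2 left.
Two candidates remain: Citrobacter freundii and Proteus mirabilis.
  ONPG: Citrobacter freundii +, Proteus mirabilis - — discriminates.
  LDC: - vs - — same for both, does not separate.
  VP: - vs V — variable for at least one, does not separate.
  PDA: Citrobacter freundii -, Proteus mirabilis + — discriminates.
  MR: + vs + — same for both, does not separate.
  ADH: V vs - — variable for at least one, does not separate.
  H2S: + vs + — same for both, does not separate.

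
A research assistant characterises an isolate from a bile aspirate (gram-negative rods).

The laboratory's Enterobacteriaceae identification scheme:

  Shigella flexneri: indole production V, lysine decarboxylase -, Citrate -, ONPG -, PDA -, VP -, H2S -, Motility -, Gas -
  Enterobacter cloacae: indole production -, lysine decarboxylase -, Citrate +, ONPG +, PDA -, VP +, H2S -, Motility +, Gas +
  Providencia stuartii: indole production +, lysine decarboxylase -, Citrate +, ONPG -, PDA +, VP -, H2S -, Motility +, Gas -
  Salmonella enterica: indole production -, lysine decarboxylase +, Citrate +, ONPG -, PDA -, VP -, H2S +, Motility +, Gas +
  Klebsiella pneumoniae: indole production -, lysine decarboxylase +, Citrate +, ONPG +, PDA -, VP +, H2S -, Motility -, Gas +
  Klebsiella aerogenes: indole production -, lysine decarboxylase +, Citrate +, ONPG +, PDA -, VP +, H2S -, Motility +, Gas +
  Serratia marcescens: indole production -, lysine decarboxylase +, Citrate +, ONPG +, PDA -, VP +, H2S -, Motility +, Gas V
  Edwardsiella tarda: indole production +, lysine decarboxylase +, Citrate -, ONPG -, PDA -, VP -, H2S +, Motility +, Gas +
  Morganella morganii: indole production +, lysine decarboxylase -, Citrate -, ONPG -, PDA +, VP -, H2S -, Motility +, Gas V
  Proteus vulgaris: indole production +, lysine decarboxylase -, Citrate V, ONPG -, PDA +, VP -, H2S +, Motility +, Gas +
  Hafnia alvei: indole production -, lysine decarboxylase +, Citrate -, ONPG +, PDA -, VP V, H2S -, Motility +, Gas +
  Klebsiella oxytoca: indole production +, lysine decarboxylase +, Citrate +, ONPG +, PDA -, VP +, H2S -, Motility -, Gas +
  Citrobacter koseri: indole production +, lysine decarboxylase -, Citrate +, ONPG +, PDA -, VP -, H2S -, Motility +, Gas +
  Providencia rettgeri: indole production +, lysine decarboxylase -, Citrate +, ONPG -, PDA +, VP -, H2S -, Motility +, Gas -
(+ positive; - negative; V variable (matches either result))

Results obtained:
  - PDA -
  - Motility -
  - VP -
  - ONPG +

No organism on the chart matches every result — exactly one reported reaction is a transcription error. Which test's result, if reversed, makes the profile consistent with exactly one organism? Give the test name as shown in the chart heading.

ONPG

As reported, no row in the chart matches all 4 reactions.
Reversing ONPG (to -) → unique match: Shigella flexneri.
Reversing Motility → 2 organisms match (not unique).
Reversing VP → 2 organisms match (not unique).
Reversing PDA → still no organism matches.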